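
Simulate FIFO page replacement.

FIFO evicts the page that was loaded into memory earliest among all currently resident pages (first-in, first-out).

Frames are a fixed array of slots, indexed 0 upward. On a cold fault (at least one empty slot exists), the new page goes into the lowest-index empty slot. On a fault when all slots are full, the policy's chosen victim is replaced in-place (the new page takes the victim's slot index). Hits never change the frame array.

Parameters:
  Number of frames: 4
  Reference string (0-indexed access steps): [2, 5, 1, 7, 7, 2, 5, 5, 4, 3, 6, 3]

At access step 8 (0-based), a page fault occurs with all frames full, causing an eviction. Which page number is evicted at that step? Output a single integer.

Step 0: ref 2 -> FAULT, frames=[2,-,-,-]
Step 1: ref 5 -> FAULT, frames=[2,5,-,-]
Step 2: ref 1 -> FAULT, frames=[2,5,1,-]
Step 3: ref 7 -> FAULT, frames=[2,5,1,7]
Step 4: ref 7 -> HIT, frames=[2,5,1,7]
Step 5: ref 2 -> HIT, frames=[2,5,1,7]
Step 6: ref 5 -> HIT, frames=[2,5,1,7]
Step 7: ref 5 -> HIT, frames=[2,5,1,7]
Step 8: ref 4 -> FAULT, evict 2, frames=[4,5,1,7]
At step 8: evicted page 2

Answer: 2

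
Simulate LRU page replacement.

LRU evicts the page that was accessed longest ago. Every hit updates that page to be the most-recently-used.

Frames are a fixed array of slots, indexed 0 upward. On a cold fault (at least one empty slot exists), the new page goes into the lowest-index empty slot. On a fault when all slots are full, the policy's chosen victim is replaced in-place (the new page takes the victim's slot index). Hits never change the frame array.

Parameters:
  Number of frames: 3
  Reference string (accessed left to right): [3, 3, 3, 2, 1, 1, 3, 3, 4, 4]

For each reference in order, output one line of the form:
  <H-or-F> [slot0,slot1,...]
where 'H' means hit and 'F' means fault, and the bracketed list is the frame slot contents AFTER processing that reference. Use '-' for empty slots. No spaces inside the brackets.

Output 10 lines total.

F [3,-,-]
H [3,-,-]
H [3,-,-]
F [3,2,-]
F [3,2,1]
H [3,2,1]
H [3,2,1]
H [3,2,1]
F [3,4,1]
H [3,4,1]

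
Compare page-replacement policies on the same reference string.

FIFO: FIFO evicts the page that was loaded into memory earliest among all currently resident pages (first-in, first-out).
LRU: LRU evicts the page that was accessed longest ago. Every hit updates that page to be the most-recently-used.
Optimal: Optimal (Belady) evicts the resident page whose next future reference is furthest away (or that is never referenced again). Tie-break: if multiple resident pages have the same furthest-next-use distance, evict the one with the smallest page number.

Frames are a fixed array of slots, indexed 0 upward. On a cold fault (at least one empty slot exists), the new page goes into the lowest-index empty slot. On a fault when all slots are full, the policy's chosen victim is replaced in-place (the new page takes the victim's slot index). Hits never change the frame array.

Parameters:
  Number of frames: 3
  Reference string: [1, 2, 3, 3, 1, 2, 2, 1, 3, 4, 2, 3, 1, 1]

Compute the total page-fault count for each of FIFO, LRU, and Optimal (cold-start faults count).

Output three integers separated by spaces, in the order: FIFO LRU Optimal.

Answer: 5 6 5

Derivation:
--- FIFO ---
  step 0: ref 1 -> FAULT, frames=[1,-,-] (faults so far: 1)
  step 1: ref 2 -> FAULT, frames=[1,2,-] (faults so far: 2)
  step 2: ref 3 -> FAULT, frames=[1,2,3] (faults so far: 3)
  step 3: ref 3 -> HIT, frames=[1,2,3] (faults so far: 3)
  step 4: ref 1 -> HIT, frames=[1,2,3] (faults so far: 3)
  step 5: ref 2 -> HIT, frames=[1,2,3] (faults so far: 3)
  step 6: ref 2 -> HIT, frames=[1,2,3] (faults so far: 3)
  step 7: ref 1 -> HIT, frames=[1,2,3] (faults so far: 3)
  step 8: ref 3 -> HIT, frames=[1,2,3] (faults so far: 3)
  step 9: ref 4 -> FAULT, evict 1, frames=[4,2,3] (faults so far: 4)
  step 10: ref 2 -> HIT, frames=[4,2,3] (faults so far: 4)
  step 11: ref 3 -> HIT, frames=[4,2,3] (faults so far: 4)
  step 12: ref 1 -> FAULT, evict 2, frames=[4,1,3] (faults so far: 5)
  step 13: ref 1 -> HIT, frames=[4,1,3] (faults so far: 5)
  FIFO total faults: 5
--- LRU ---
  step 0: ref 1 -> FAULT, frames=[1,-,-] (faults so far: 1)
  step 1: ref 2 -> FAULT, frames=[1,2,-] (faults so far: 2)
  step 2: ref 3 -> FAULT, frames=[1,2,3] (faults so far: 3)
  step 3: ref 3 -> HIT, frames=[1,2,3] (faults so far: 3)
  step 4: ref 1 -> HIT, frames=[1,2,3] (faults so far: 3)
  step 5: ref 2 -> HIT, frames=[1,2,3] (faults so far: 3)
  step 6: ref 2 -> HIT, frames=[1,2,3] (faults so far: 3)
  step 7: ref 1 -> HIT, frames=[1,2,3] (faults so far: 3)
  step 8: ref 3 -> HIT, frames=[1,2,3] (faults so far: 3)
  step 9: ref 4 -> FAULT, evict 2, frames=[1,4,3] (faults so far: 4)
  step 10: ref 2 -> FAULT, evict 1, frames=[2,4,3] (faults so far: 5)
  step 11: ref 3 -> HIT, frames=[2,4,3] (faults so far: 5)
  step 12: ref 1 -> FAULT, evict 4, frames=[2,1,3] (faults so far: 6)
  step 13: ref 1 -> HIT, frames=[2,1,3] (faults so far: 6)
  LRU total faults: 6
--- Optimal ---
  step 0: ref 1 -> FAULT, frames=[1,-,-] (faults so far: 1)
  step 1: ref 2 -> FAULT, frames=[1,2,-] (faults so far: 2)
  step 2: ref 3 -> FAULT, frames=[1,2,3] (faults so far: 3)
  step 3: ref 3 -> HIT, frames=[1,2,3] (faults so far: 3)
  step 4: ref 1 -> HIT, frames=[1,2,3] (faults so far: 3)
  step 5: ref 2 -> HIT, frames=[1,2,3] (faults so far: 3)
  step 6: ref 2 -> HIT, frames=[1,2,3] (faults so far: 3)
  step 7: ref 1 -> HIT, frames=[1,2,3] (faults so far: 3)
  step 8: ref 3 -> HIT, frames=[1,2,3] (faults so far: 3)
  step 9: ref 4 -> FAULT, evict 1, frames=[4,2,3] (faults so far: 4)
  step 10: ref 2 -> HIT, frames=[4,2,3] (faults so far: 4)
  step 11: ref 3 -> HIT, frames=[4,2,3] (faults so far: 4)
  step 12: ref 1 -> FAULT, evict 2, frames=[4,1,3] (faults so far: 5)
  step 13: ref 1 -> HIT, frames=[4,1,3] (faults so far: 5)
  Optimal total faults: 5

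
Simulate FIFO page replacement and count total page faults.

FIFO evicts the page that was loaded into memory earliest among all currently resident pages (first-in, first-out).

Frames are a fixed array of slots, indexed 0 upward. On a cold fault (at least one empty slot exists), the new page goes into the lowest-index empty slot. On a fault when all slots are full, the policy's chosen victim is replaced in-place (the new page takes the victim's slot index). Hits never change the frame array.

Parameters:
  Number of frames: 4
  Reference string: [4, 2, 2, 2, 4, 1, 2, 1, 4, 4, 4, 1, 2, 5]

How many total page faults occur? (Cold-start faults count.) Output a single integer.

Step 0: ref 4 → FAULT, frames=[4,-,-,-]
Step 1: ref 2 → FAULT, frames=[4,2,-,-]
Step 2: ref 2 → HIT, frames=[4,2,-,-]
Step 3: ref 2 → HIT, frames=[4,2,-,-]
Step 4: ref 4 → HIT, frames=[4,2,-,-]
Step 5: ref 1 → FAULT, frames=[4,2,1,-]
Step 6: ref 2 → HIT, frames=[4,2,1,-]
Step 7: ref 1 → HIT, frames=[4,2,1,-]
Step 8: ref 4 → HIT, frames=[4,2,1,-]
Step 9: ref 4 → HIT, frames=[4,2,1,-]
Step 10: ref 4 → HIT, frames=[4,2,1,-]
Step 11: ref 1 → HIT, frames=[4,2,1,-]
Step 12: ref 2 → HIT, frames=[4,2,1,-]
Step 13: ref 5 → FAULT, frames=[4,2,1,5]
Total faults: 4

Answer: 4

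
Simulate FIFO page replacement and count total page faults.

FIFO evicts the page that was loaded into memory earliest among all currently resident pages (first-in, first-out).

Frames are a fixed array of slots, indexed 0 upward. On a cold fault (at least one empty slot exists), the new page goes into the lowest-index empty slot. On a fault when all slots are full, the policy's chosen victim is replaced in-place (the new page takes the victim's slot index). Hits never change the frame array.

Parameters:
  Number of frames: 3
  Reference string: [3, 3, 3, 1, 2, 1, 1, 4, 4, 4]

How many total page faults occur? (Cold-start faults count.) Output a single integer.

Answer: 4

Derivation:
Step 0: ref 3 → FAULT, frames=[3,-,-]
Step 1: ref 3 → HIT, frames=[3,-,-]
Step 2: ref 3 → HIT, frames=[3,-,-]
Step 3: ref 1 → FAULT, frames=[3,1,-]
Step 4: ref 2 → FAULT, frames=[3,1,2]
Step 5: ref 1 → HIT, frames=[3,1,2]
Step 6: ref 1 → HIT, frames=[3,1,2]
Step 7: ref 4 → FAULT (evict 3), frames=[4,1,2]
Step 8: ref 4 → HIT, frames=[4,1,2]
Step 9: ref 4 → HIT, frames=[4,1,2]
Total faults: 4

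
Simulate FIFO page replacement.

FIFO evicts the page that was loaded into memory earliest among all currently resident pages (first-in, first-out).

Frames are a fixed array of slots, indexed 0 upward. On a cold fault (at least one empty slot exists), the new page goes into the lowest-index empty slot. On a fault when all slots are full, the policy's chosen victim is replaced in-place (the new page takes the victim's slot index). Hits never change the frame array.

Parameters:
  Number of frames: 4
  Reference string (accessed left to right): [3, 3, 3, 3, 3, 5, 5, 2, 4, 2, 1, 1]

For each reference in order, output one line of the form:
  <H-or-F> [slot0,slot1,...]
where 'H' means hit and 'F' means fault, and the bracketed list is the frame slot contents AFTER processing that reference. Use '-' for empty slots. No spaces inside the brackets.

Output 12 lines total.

F [3,-,-,-]
H [3,-,-,-]
H [3,-,-,-]
H [3,-,-,-]
H [3,-,-,-]
F [3,5,-,-]
H [3,5,-,-]
F [3,5,2,-]
F [3,5,2,4]
H [3,5,2,4]
F [1,5,2,4]
H [1,5,2,4]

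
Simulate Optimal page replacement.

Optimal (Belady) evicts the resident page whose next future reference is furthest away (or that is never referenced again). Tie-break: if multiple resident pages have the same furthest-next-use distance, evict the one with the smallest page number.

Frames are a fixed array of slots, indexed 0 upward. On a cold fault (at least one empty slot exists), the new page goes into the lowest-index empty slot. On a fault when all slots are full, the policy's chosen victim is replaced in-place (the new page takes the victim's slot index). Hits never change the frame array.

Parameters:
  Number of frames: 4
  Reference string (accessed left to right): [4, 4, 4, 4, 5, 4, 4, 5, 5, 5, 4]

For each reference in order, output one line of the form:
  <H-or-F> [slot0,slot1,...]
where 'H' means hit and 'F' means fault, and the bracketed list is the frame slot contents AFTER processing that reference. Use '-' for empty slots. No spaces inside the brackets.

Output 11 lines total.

F [4,-,-,-]
H [4,-,-,-]
H [4,-,-,-]
H [4,-,-,-]
F [4,5,-,-]
H [4,5,-,-]
H [4,5,-,-]
H [4,5,-,-]
H [4,5,-,-]
H [4,5,-,-]
H [4,5,-,-]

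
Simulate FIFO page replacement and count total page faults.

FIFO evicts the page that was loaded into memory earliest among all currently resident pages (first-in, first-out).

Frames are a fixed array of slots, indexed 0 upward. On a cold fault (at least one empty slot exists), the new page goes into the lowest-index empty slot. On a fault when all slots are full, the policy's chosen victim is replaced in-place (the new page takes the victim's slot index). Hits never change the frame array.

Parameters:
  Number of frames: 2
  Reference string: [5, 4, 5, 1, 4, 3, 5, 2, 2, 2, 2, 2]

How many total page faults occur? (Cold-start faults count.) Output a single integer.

Step 0: ref 5 → FAULT, frames=[5,-]
Step 1: ref 4 → FAULT, frames=[5,4]
Step 2: ref 5 → HIT, frames=[5,4]
Step 3: ref 1 → FAULT (evict 5), frames=[1,4]
Step 4: ref 4 → HIT, frames=[1,4]
Step 5: ref 3 → FAULT (evict 4), frames=[1,3]
Step 6: ref 5 → FAULT (evict 1), frames=[5,3]
Step 7: ref 2 → FAULT (evict 3), frames=[5,2]
Step 8: ref 2 → HIT, frames=[5,2]
Step 9: ref 2 → HIT, frames=[5,2]
Step 10: ref 2 → HIT, frames=[5,2]
Step 11: ref 2 → HIT, frames=[5,2]
Total faults: 6

Answer: 6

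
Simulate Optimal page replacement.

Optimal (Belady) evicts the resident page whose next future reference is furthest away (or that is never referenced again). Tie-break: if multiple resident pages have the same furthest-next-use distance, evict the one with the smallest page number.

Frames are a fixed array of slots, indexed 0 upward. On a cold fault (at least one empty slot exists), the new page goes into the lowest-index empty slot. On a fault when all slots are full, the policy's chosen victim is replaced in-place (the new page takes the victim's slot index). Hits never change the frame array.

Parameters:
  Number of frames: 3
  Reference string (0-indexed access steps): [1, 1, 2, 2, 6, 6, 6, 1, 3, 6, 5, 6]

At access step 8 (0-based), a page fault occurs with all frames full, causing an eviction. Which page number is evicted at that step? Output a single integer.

Step 0: ref 1 -> FAULT, frames=[1,-,-]
Step 1: ref 1 -> HIT, frames=[1,-,-]
Step 2: ref 2 -> FAULT, frames=[1,2,-]
Step 3: ref 2 -> HIT, frames=[1,2,-]
Step 4: ref 6 -> FAULT, frames=[1,2,6]
Step 5: ref 6 -> HIT, frames=[1,2,6]
Step 6: ref 6 -> HIT, frames=[1,2,6]
Step 7: ref 1 -> HIT, frames=[1,2,6]
Step 8: ref 3 -> FAULT, evict 1, frames=[3,2,6]
At step 8: evicted page 1

Answer: 1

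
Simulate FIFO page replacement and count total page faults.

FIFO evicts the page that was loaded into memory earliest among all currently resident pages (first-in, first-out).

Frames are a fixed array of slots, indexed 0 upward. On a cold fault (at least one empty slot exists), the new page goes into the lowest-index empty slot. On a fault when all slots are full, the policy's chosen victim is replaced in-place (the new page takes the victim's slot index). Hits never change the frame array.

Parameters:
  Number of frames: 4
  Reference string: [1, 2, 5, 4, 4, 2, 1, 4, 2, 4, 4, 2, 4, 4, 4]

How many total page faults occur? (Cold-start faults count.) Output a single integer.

Answer: 4

Derivation:
Step 0: ref 1 → FAULT, frames=[1,-,-,-]
Step 1: ref 2 → FAULT, frames=[1,2,-,-]
Step 2: ref 5 → FAULT, frames=[1,2,5,-]
Step 3: ref 4 → FAULT, frames=[1,2,5,4]
Step 4: ref 4 → HIT, frames=[1,2,5,4]
Step 5: ref 2 → HIT, frames=[1,2,5,4]
Step 6: ref 1 → HIT, frames=[1,2,5,4]
Step 7: ref 4 → HIT, frames=[1,2,5,4]
Step 8: ref 2 → HIT, frames=[1,2,5,4]
Step 9: ref 4 → HIT, frames=[1,2,5,4]
Step 10: ref 4 → HIT, frames=[1,2,5,4]
Step 11: ref 2 → HIT, frames=[1,2,5,4]
Step 12: ref 4 → HIT, frames=[1,2,5,4]
Step 13: ref 4 → HIT, frames=[1,2,5,4]
Step 14: ref 4 → HIT, frames=[1,2,5,4]
Total faults: 4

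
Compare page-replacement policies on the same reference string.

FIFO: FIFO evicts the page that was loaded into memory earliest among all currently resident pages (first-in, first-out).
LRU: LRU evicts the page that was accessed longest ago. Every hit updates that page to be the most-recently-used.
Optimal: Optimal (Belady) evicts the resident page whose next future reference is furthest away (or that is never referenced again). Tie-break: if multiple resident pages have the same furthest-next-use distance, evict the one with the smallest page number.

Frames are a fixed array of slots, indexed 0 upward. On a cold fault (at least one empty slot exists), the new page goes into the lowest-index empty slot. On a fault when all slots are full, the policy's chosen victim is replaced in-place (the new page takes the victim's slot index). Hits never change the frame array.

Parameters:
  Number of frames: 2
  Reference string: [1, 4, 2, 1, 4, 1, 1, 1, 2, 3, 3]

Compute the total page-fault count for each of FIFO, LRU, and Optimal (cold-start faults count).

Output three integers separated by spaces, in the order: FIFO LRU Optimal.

--- FIFO ---
  step 0: ref 1 -> FAULT, frames=[1,-] (faults so far: 1)
  step 1: ref 4 -> FAULT, frames=[1,4] (faults so far: 2)
  step 2: ref 2 -> FAULT, evict 1, frames=[2,4] (faults so far: 3)
  step 3: ref 1 -> FAULT, evict 4, frames=[2,1] (faults so far: 4)
  step 4: ref 4 -> FAULT, evict 2, frames=[4,1] (faults so far: 5)
  step 5: ref 1 -> HIT, frames=[4,1] (faults so far: 5)
  step 6: ref 1 -> HIT, frames=[4,1] (faults so far: 5)
  step 7: ref 1 -> HIT, frames=[4,1] (faults so far: 5)
  step 8: ref 2 -> FAULT, evict 1, frames=[4,2] (faults so far: 6)
  step 9: ref 3 -> FAULT, evict 4, frames=[3,2] (faults so far: 7)
  step 10: ref 3 -> HIT, frames=[3,2] (faults so far: 7)
  FIFO total faults: 7
--- LRU ---
  step 0: ref 1 -> FAULT, frames=[1,-] (faults so far: 1)
  step 1: ref 4 -> FAULT, frames=[1,4] (faults so far: 2)
  step 2: ref 2 -> FAULT, evict 1, frames=[2,4] (faults so far: 3)
  step 3: ref 1 -> FAULT, evict 4, frames=[2,1] (faults so far: 4)
  step 4: ref 4 -> FAULT, evict 2, frames=[4,1] (faults so far: 5)
  step 5: ref 1 -> HIT, frames=[4,1] (faults so far: 5)
  step 6: ref 1 -> HIT, frames=[4,1] (faults so far: 5)
  step 7: ref 1 -> HIT, frames=[4,1] (faults so far: 5)
  step 8: ref 2 -> FAULT, evict 4, frames=[2,1] (faults so far: 6)
  step 9: ref 3 -> FAULT, evict 1, frames=[2,3] (faults so far: 7)
  step 10: ref 3 -> HIT, frames=[2,3] (faults so far: 7)
  LRU total faults: 7
--- Optimal ---
  step 0: ref 1 -> FAULT, frames=[1,-] (faults so far: 1)
  step 1: ref 4 -> FAULT, frames=[1,4] (faults so far: 2)
  step 2: ref 2 -> FAULT, evict 4, frames=[1,2] (faults so far: 3)
  step 3: ref 1 -> HIT, frames=[1,2] (faults so far: 3)
  step 4: ref 4 -> FAULT, evict 2, frames=[1,4] (faults so far: 4)
  step 5: ref 1 -> HIT, frames=[1,4] (faults so far: 4)
  step 6: ref 1 -> HIT, frames=[1,4] (faults so far: 4)
  step 7: ref 1 -> HIT, frames=[1,4] (faults so far: 4)
  step 8: ref 2 -> FAULT, evict 1, frames=[2,4] (faults so far: 5)
  step 9: ref 3 -> FAULT, evict 2, frames=[3,4] (faults so far: 6)
  step 10: ref 3 -> HIT, frames=[3,4] (faults so far: 6)
  Optimal total faults: 6

Answer: 7 7 6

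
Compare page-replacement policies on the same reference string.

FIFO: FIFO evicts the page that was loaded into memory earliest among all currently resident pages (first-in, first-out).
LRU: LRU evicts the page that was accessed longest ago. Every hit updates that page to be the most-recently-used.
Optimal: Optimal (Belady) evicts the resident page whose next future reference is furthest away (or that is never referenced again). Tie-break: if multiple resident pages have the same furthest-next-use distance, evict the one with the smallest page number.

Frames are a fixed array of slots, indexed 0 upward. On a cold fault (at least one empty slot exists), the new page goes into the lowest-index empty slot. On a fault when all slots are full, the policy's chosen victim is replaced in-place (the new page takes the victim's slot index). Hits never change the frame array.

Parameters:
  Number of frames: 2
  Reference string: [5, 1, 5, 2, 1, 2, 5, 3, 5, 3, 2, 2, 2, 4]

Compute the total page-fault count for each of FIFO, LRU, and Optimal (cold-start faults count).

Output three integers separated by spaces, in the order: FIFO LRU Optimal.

Answer: 7 8 7

Derivation:
--- FIFO ---
  step 0: ref 5 -> FAULT, frames=[5,-] (faults so far: 1)
  step 1: ref 1 -> FAULT, frames=[5,1] (faults so far: 2)
  step 2: ref 5 -> HIT, frames=[5,1] (faults so far: 2)
  step 3: ref 2 -> FAULT, evict 5, frames=[2,1] (faults so far: 3)
  step 4: ref 1 -> HIT, frames=[2,1] (faults so far: 3)
  step 5: ref 2 -> HIT, frames=[2,1] (faults so far: 3)
  step 6: ref 5 -> FAULT, evict 1, frames=[2,5] (faults so far: 4)
  step 7: ref 3 -> FAULT, evict 2, frames=[3,5] (faults so far: 5)
  step 8: ref 5 -> HIT, frames=[3,5] (faults so far: 5)
  step 9: ref 3 -> HIT, frames=[3,5] (faults so far: 5)
  step 10: ref 2 -> FAULT, evict 5, frames=[3,2] (faults so far: 6)
  step 11: ref 2 -> HIT, frames=[3,2] (faults so far: 6)
  step 12: ref 2 -> HIT, frames=[3,2] (faults so far: 6)
  step 13: ref 4 -> FAULT, evict 3, frames=[4,2] (faults so far: 7)
  FIFO total faults: 7
--- LRU ---
  step 0: ref 5 -> FAULT, frames=[5,-] (faults so far: 1)
  step 1: ref 1 -> FAULT, frames=[5,1] (faults so far: 2)
  step 2: ref 5 -> HIT, frames=[5,1] (faults so far: 2)
  step 3: ref 2 -> FAULT, evict 1, frames=[5,2] (faults so far: 3)
  step 4: ref 1 -> FAULT, evict 5, frames=[1,2] (faults so far: 4)
  step 5: ref 2 -> HIT, frames=[1,2] (faults so far: 4)
  step 6: ref 5 -> FAULT, evict 1, frames=[5,2] (faults so far: 5)
  step 7: ref 3 -> FAULT, evict 2, frames=[5,3] (faults so far: 6)
  step 8: ref 5 -> HIT, frames=[5,3] (faults so far: 6)
  step 9: ref 3 -> HIT, frames=[5,3] (faults so far: 6)
  step 10: ref 2 -> FAULT, evict 5, frames=[2,3] (faults so far: 7)
  step 11: ref 2 -> HIT, frames=[2,3] (faults so far: 7)
  step 12: ref 2 -> HIT, frames=[2,3] (faults so far: 7)
  step 13: ref 4 -> FAULT, evict 3, frames=[2,4] (faults so far: 8)
  LRU total faults: 8
--- Optimal ---
  step 0: ref 5 -> FAULT, frames=[5,-] (faults so far: 1)
  step 1: ref 1 -> FAULT, frames=[5,1] (faults so far: 2)
  step 2: ref 5 -> HIT, frames=[5,1] (faults so far: 2)
  step 3: ref 2 -> FAULT, evict 5, frames=[2,1] (faults so far: 3)
  step 4: ref 1 -> HIT, frames=[2,1] (faults so far: 3)
  step 5: ref 2 -> HIT, frames=[2,1] (faults so far: 3)
  step 6: ref 5 -> FAULT, evict 1, frames=[2,5] (faults so far: 4)
  step 7: ref 3 -> FAULT, evict 2, frames=[3,5] (faults so far: 5)
  step 8: ref 5 -> HIT, frames=[3,5] (faults so far: 5)
  step 9: ref 3 -> HIT, frames=[3,5] (faults so far: 5)
  step 10: ref 2 -> FAULT, evict 3, frames=[2,5] (faults so far: 6)
  step 11: ref 2 -> HIT, frames=[2,5] (faults so far: 6)
  step 12: ref 2 -> HIT, frames=[2,5] (faults so far: 6)
  step 13: ref 4 -> FAULT, evict 2, frames=[4,5] (faults so far: 7)
  Optimal total faults: 7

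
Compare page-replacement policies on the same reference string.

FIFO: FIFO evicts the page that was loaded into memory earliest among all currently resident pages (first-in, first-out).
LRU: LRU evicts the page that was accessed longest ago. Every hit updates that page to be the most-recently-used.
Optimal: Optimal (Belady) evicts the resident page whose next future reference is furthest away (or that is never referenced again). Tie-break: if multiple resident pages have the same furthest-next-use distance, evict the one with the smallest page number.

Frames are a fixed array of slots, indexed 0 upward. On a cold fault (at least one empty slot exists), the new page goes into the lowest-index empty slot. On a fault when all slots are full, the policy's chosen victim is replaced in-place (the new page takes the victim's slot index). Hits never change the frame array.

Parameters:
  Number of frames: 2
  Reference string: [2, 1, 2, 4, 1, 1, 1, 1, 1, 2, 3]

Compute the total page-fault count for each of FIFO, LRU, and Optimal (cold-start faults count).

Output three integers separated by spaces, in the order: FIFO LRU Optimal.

Answer: 5 6 5

Derivation:
--- FIFO ---
  step 0: ref 2 -> FAULT, frames=[2,-] (faults so far: 1)
  step 1: ref 1 -> FAULT, frames=[2,1] (faults so far: 2)
  step 2: ref 2 -> HIT, frames=[2,1] (faults so far: 2)
  step 3: ref 4 -> FAULT, evict 2, frames=[4,1] (faults so far: 3)
  step 4: ref 1 -> HIT, frames=[4,1] (faults so far: 3)
  step 5: ref 1 -> HIT, frames=[4,1] (faults so far: 3)
  step 6: ref 1 -> HIT, frames=[4,1] (faults so far: 3)
  step 7: ref 1 -> HIT, frames=[4,1] (faults so far: 3)
  step 8: ref 1 -> HIT, frames=[4,1] (faults so far: 3)
  step 9: ref 2 -> FAULT, evict 1, frames=[4,2] (faults so far: 4)
  step 10: ref 3 -> FAULT, evict 4, frames=[3,2] (faults so far: 5)
  FIFO total faults: 5
--- LRU ---
  step 0: ref 2 -> FAULT, frames=[2,-] (faults so far: 1)
  step 1: ref 1 -> FAULT, frames=[2,1] (faults so far: 2)
  step 2: ref 2 -> HIT, frames=[2,1] (faults so far: 2)
  step 3: ref 4 -> FAULT, evict 1, frames=[2,4] (faults so far: 3)
  step 4: ref 1 -> FAULT, evict 2, frames=[1,4] (faults so far: 4)
  step 5: ref 1 -> HIT, frames=[1,4] (faults so far: 4)
  step 6: ref 1 -> HIT, frames=[1,4] (faults so far: 4)
  step 7: ref 1 -> HIT, frames=[1,4] (faults so far: 4)
  step 8: ref 1 -> HIT, frames=[1,4] (faults so far: 4)
  step 9: ref 2 -> FAULT, evict 4, frames=[1,2] (faults so far: 5)
  step 10: ref 3 -> FAULT, evict 1, frames=[3,2] (faults so far: 6)
  LRU total faults: 6
--- Optimal ---
  step 0: ref 2 -> FAULT, frames=[2,-] (faults so far: 1)
  step 1: ref 1 -> FAULT, frames=[2,1] (faults so far: 2)
  step 2: ref 2 -> HIT, frames=[2,1] (faults so far: 2)
  step 3: ref 4 -> FAULT, evict 2, frames=[4,1] (faults so far: 3)
  step 4: ref 1 -> HIT, frames=[4,1] (faults so far: 3)
  step 5: ref 1 -> HIT, frames=[4,1] (faults so far: 3)
  step 6: ref 1 -> HIT, frames=[4,1] (faults so far: 3)
  step 7: ref 1 -> HIT, frames=[4,1] (faults so far: 3)
  step 8: ref 1 -> HIT, frames=[4,1] (faults so far: 3)
  step 9: ref 2 -> FAULT, evict 1, frames=[4,2] (faults so far: 4)
  step 10: ref 3 -> FAULT, evict 2, frames=[4,3] (faults so far: 5)
  Optimal total faults: 5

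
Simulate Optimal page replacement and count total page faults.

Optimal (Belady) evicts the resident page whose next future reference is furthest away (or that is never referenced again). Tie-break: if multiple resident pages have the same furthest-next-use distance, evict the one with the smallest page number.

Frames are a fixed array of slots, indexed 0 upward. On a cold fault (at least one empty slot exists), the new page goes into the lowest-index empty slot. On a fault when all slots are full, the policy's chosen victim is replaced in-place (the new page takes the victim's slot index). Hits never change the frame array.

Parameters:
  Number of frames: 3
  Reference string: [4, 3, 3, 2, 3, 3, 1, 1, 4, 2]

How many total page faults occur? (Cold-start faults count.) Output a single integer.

Answer: 4

Derivation:
Step 0: ref 4 → FAULT, frames=[4,-,-]
Step 1: ref 3 → FAULT, frames=[4,3,-]
Step 2: ref 3 → HIT, frames=[4,3,-]
Step 3: ref 2 → FAULT, frames=[4,3,2]
Step 4: ref 3 → HIT, frames=[4,3,2]
Step 5: ref 3 → HIT, frames=[4,3,2]
Step 6: ref 1 → FAULT (evict 3), frames=[4,1,2]
Step 7: ref 1 → HIT, frames=[4,1,2]
Step 8: ref 4 → HIT, frames=[4,1,2]
Step 9: ref 2 → HIT, frames=[4,1,2]
Total faults: 4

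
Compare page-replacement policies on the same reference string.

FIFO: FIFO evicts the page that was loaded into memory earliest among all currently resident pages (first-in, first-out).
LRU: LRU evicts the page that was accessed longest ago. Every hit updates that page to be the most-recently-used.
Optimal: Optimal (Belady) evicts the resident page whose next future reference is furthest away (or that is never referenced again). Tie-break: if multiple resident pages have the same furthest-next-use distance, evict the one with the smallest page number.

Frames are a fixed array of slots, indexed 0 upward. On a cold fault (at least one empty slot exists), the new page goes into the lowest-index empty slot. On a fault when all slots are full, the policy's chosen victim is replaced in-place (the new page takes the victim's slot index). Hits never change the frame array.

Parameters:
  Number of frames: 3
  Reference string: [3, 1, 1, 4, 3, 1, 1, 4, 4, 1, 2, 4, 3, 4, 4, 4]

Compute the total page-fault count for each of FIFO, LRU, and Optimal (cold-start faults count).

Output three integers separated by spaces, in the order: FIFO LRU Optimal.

Answer: 5 5 4

Derivation:
--- FIFO ---
  step 0: ref 3 -> FAULT, frames=[3,-,-] (faults so far: 1)
  step 1: ref 1 -> FAULT, frames=[3,1,-] (faults so far: 2)
  step 2: ref 1 -> HIT, frames=[3,1,-] (faults so far: 2)
  step 3: ref 4 -> FAULT, frames=[3,1,4] (faults so far: 3)
  step 4: ref 3 -> HIT, frames=[3,1,4] (faults so far: 3)
  step 5: ref 1 -> HIT, frames=[3,1,4] (faults so far: 3)
  step 6: ref 1 -> HIT, frames=[3,1,4] (faults so far: 3)
  step 7: ref 4 -> HIT, frames=[3,1,4] (faults so far: 3)
  step 8: ref 4 -> HIT, frames=[3,1,4] (faults so far: 3)
  step 9: ref 1 -> HIT, frames=[3,1,4] (faults so far: 3)
  step 10: ref 2 -> FAULT, evict 3, frames=[2,1,4] (faults so far: 4)
  step 11: ref 4 -> HIT, frames=[2,1,4] (faults so far: 4)
  step 12: ref 3 -> FAULT, evict 1, frames=[2,3,4] (faults so far: 5)
  step 13: ref 4 -> HIT, frames=[2,3,4] (faults so far: 5)
  step 14: ref 4 -> HIT, frames=[2,3,4] (faults so far: 5)
  step 15: ref 4 -> HIT, frames=[2,3,4] (faults so far: 5)
  FIFO total faults: 5
--- LRU ---
  step 0: ref 3 -> FAULT, frames=[3,-,-] (faults so far: 1)
  step 1: ref 1 -> FAULT, frames=[3,1,-] (faults so far: 2)
  step 2: ref 1 -> HIT, frames=[3,1,-] (faults so far: 2)
  step 3: ref 4 -> FAULT, frames=[3,1,4] (faults so far: 3)
  step 4: ref 3 -> HIT, frames=[3,1,4] (faults so far: 3)
  step 5: ref 1 -> HIT, frames=[3,1,4] (faults so far: 3)
  step 6: ref 1 -> HIT, frames=[3,1,4] (faults so far: 3)
  step 7: ref 4 -> HIT, frames=[3,1,4] (faults so far: 3)
  step 8: ref 4 -> HIT, frames=[3,1,4] (faults so far: 3)
  step 9: ref 1 -> HIT, frames=[3,1,4] (faults so far: 3)
  step 10: ref 2 -> FAULT, evict 3, frames=[2,1,4] (faults so far: 4)
  step 11: ref 4 -> HIT, frames=[2,1,4] (faults so far: 4)
  step 12: ref 3 -> FAULT, evict 1, frames=[2,3,4] (faults so far: 5)
  step 13: ref 4 -> HIT, frames=[2,3,4] (faults so far: 5)
  step 14: ref 4 -> HIT, frames=[2,3,4] (faults so far: 5)
  step 15: ref 4 -> HIT, frames=[2,3,4] (faults so far: 5)
  LRU total faults: 5
--- Optimal ---
  step 0: ref 3 -> FAULT, frames=[3,-,-] (faults so far: 1)
  step 1: ref 1 -> FAULT, frames=[3,1,-] (faults so far: 2)
  step 2: ref 1 -> HIT, frames=[3,1,-] (faults so far: 2)
  step 3: ref 4 -> FAULT, frames=[3,1,4] (faults so far: 3)
  step 4: ref 3 -> HIT, frames=[3,1,4] (faults so far: 3)
  step 5: ref 1 -> HIT, frames=[3,1,4] (faults so far: 3)
  step 6: ref 1 -> HIT, frames=[3,1,4] (faults so far: 3)
  step 7: ref 4 -> HIT, frames=[3,1,4] (faults so far: 3)
  step 8: ref 4 -> HIT, frames=[3,1,4] (faults so far: 3)
  step 9: ref 1 -> HIT, frames=[3,1,4] (faults so far: 3)
  step 10: ref 2 -> FAULT, evict 1, frames=[3,2,4] (faults so far: 4)
  step 11: ref 4 -> HIT, frames=[3,2,4] (faults so far: 4)
  step 12: ref 3 -> HIT, frames=[3,2,4] (faults so far: 4)
  step 13: ref 4 -> HIT, frames=[3,2,4] (faults so far: 4)
  step 14: ref 4 -> HIT, frames=[3,2,4] (faults so far: 4)
  step 15: ref 4 -> HIT, frames=[3,2,4] (faults so far: 4)
  Optimal total faults: 4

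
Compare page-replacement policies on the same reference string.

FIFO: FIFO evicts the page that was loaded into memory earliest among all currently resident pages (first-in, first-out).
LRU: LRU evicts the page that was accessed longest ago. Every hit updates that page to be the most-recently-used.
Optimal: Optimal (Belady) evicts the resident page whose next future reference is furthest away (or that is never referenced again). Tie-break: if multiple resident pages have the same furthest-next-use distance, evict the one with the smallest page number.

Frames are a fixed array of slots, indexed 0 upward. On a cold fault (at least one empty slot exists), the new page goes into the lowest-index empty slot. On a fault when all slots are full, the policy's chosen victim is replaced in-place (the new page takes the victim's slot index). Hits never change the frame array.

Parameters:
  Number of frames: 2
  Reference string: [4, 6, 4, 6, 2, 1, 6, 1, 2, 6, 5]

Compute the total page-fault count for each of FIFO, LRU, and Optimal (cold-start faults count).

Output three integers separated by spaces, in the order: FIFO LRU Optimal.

Answer: 7 8 6

Derivation:
--- FIFO ---
  step 0: ref 4 -> FAULT, frames=[4,-] (faults so far: 1)
  step 1: ref 6 -> FAULT, frames=[4,6] (faults so far: 2)
  step 2: ref 4 -> HIT, frames=[4,6] (faults so far: 2)
  step 3: ref 6 -> HIT, frames=[4,6] (faults so far: 2)
  step 4: ref 2 -> FAULT, evict 4, frames=[2,6] (faults so far: 3)
  step 5: ref 1 -> FAULT, evict 6, frames=[2,1] (faults so far: 4)
  step 6: ref 6 -> FAULT, evict 2, frames=[6,1] (faults so far: 5)
  step 7: ref 1 -> HIT, frames=[6,1] (faults so far: 5)
  step 8: ref 2 -> FAULT, evict 1, frames=[6,2] (faults so far: 6)
  step 9: ref 6 -> HIT, frames=[6,2] (faults so far: 6)
  step 10: ref 5 -> FAULT, evict 6, frames=[5,2] (faults so far: 7)
  FIFO total faults: 7
--- LRU ---
  step 0: ref 4 -> FAULT, frames=[4,-] (faults so far: 1)
  step 1: ref 6 -> FAULT, frames=[4,6] (faults so far: 2)
  step 2: ref 4 -> HIT, frames=[4,6] (faults so far: 2)
  step 3: ref 6 -> HIT, frames=[4,6] (faults so far: 2)
  step 4: ref 2 -> FAULT, evict 4, frames=[2,6] (faults so far: 3)
  step 5: ref 1 -> FAULT, evict 6, frames=[2,1] (faults so far: 4)
  step 6: ref 6 -> FAULT, evict 2, frames=[6,1] (faults so far: 5)
  step 7: ref 1 -> HIT, frames=[6,1] (faults so far: 5)
  step 8: ref 2 -> FAULT, evict 6, frames=[2,1] (faults so far: 6)
  step 9: ref 6 -> FAULT, evict 1, frames=[2,6] (faults so far: 7)
  step 10: ref 5 -> FAULT, evict 2, frames=[5,6] (faults so far: 8)
  LRU total faults: 8
--- Optimal ---
  step 0: ref 4 -> FAULT, frames=[4,-] (faults so far: 1)
  step 1: ref 6 -> FAULT, frames=[4,6] (faults so far: 2)
  step 2: ref 4 -> HIT, frames=[4,6] (faults so far: 2)
  step 3: ref 6 -> HIT, frames=[4,6] (faults so far: 2)
  step 4: ref 2 -> FAULT, evict 4, frames=[2,6] (faults so far: 3)
  step 5: ref 1 -> FAULT, evict 2, frames=[1,6] (faults so far: 4)
  step 6: ref 6 -> HIT, frames=[1,6] (faults so far: 4)
  step 7: ref 1 -> HIT, frames=[1,6] (faults so far: 4)
  step 8: ref 2 -> FAULT, evict 1, frames=[2,6] (faults so far: 5)
  step 9: ref 6 -> HIT, frames=[2,6] (faults so far: 5)
  step 10: ref 5 -> FAULT, evict 2, frames=[5,6] (faults so far: 6)
  Optimal total faults: 6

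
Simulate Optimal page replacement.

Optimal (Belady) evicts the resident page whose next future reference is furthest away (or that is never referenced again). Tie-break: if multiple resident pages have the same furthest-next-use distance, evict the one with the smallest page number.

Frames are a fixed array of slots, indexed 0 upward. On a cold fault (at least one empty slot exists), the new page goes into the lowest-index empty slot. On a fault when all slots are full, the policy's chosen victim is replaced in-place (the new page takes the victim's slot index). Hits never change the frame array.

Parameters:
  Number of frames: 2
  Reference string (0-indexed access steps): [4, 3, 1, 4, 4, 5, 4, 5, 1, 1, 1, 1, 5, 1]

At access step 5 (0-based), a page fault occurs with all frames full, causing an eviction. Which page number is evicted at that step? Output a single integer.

Answer: 1

Derivation:
Step 0: ref 4 -> FAULT, frames=[4,-]
Step 1: ref 3 -> FAULT, frames=[4,3]
Step 2: ref 1 -> FAULT, evict 3, frames=[4,1]
Step 3: ref 4 -> HIT, frames=[4,1]
Step 4: ref 4 -> HIT, frames=[4,1]
Step 5: ref 5 -> FAULT, evict 1, frames=[4,5]
At step 5: evicted page 1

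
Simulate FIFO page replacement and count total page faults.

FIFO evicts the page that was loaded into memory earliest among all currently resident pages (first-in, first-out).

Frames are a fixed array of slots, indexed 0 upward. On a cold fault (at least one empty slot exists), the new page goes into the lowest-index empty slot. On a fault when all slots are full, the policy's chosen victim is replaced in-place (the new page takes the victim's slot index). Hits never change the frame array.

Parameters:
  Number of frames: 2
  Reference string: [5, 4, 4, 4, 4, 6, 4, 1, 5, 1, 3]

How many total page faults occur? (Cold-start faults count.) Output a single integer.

Step 0: ref 5 → FAULT, frames=[5,-]
Step 1: ref 4 → FAULT, frames=[5,4]
Step 2: ref 4 → HIT, frames=[5,4]
Step 3: ref 4 → HIT, frames=[5,4]
Step 4: ref 4 → HIT, frames=[5,4]
Step 5: ref 6 → FAULT (evict 5), frames=[6,4]
Step 6: ref 4 → HIT, frames=[6,4]
Step 7: ref 1 → FAULT (evict 4), frames=[6,1]
Step 8: ref 5 → FAULT (evict 6), frames=[5,1]
Step 9: ref 1 → HIT, frames=[5,1]
Step 10: ref 3 → FAULT (evict 1), frames=[5,3]
Total faults: 6

Answer: 6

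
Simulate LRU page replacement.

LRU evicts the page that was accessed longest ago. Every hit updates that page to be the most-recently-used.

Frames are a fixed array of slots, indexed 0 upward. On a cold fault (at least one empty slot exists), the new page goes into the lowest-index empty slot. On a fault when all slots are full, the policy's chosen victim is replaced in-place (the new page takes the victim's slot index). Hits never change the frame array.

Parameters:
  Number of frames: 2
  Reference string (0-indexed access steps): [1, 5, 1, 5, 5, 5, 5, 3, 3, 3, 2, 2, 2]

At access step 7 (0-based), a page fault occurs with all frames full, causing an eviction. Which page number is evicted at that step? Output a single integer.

Answer: 1

Derivation:
Step 0: ref 1 -> FAULT, frames=[1,-]
Step 1: ref 5 -> FAULT, frames=[1,5]
Step 2: ref 1 -> HIT, frames=[1,5]
Step 3: ref 5 -> HIT, frames=[1,5]
Step 4: ref 5 -> HIT, frames=[1,5]
Step 5: ref 5 -> HIT, frames=[1,5]
Step 6: ref 5 -> HIT, frames=[1,5]
Step 7: ref 3 -> FAULT, evict 1, frames=[3,5]
At step 7: evicted page 1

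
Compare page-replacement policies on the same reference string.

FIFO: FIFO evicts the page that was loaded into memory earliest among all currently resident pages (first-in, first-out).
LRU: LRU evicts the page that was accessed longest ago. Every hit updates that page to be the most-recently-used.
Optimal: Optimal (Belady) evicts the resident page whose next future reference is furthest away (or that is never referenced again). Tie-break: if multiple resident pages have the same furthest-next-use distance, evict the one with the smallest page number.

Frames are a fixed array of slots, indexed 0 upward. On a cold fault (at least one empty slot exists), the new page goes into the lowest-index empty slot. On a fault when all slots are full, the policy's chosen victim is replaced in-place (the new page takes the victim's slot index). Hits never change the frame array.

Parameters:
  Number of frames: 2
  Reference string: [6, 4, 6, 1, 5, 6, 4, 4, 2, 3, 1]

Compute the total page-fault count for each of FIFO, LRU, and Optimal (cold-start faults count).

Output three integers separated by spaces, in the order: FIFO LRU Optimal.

--- FIFO ---
  step 0: ref 6 -> FAULT, frames=[6,-] (faults so far: 1)
  step 1: ref 4 -> FAULT, frames=[6,4] (faults so far: 2)
  step 2: ref 6 -> HIT, frames=[6,4] (faults so far: 2)
  step 3: ref 1 -> FAULT, evict 6, frames=[1,4] (faults so far: 3)
  step 4: ref 5 -> FAULT, evict 4, frames=[1,5] (faults so far: 4)
  step 5: ref 6 -> FAULT, evict 1, frames=[6,5] (faults so far: 5)
  step 6: ref 4 -> FAULT, evict 5, frames=[6,4] (faults so far: 6)
  step 7: ref 4 -> HIT, frames=[6,4] (faults so far: 6)
  step 8: ref 2 -> FAULT, evict 6, frames=[2,4] (faults so far: 7)
  step 9: ref 3 -> FAULT, evict 4, frames=[2,3] (faults so far: 8)
  step 10: ref 1 -> FAULT, evict 2, frames=[1,3] (faults so far: 9)
  FIFO total faults: 9
--- LRU ---
  step 0: ref 6 -> FAULT, frames=[6,-] (faults so far: 1)
  step 1: ref 4 -> FAULT, frames=[6,4] (faults so far: 2)
  step 2: ref 6 -> HIT, frames=[6,4] (faults so far: 2)
  step 3: ref 1 -> FAULT, evict 4, frames=[6,1] (faults so far: 3)
  step 4: ref 5 -> FAULT, evict 6, frames=[5,1] (faults so far: 4)
  step 5: ref 6 -> FAULT, evict 1, frames=[5,6] (faults so far: 5)
  step 6: ref 4 -> FAULT, evict 5, frames=[4,6] (faults so far: 6)
  step 7: ref 4 -> HIT, frames=[4,6] (faults so far: 6)
  step 8: ref 2 -> FAULT, evict 6, frames=[4,2] (faults so far: 7)
  step 9: ref 3 -> FAULT, evict 4, frames=[3,2] (faults so far: 8)
  step 10: ref 1 -> FAULT, evict 2, frames=[3,1] (faults so far: 9)
  LRU total faults: 9
--- Optimal ---
  step 0: ref 6 -> FAULT, frames=[6,-] (faults so far: 1)
  step 1: ref 4 -> FAULT, frames=[6,4] (faults so far: 2)
  step 2: ref 6 -> HIT, frames=[6,4] (faults so far: 2)
  step 3: ref 1 -> FAULT, evict 4, frames=[6,1] (faults so far: 3)
  step 4: ref 5 -> FAULT, evict 1, frames=[6,5] (faults so far: 4)
  step 5: ref 6 -> HIT, frames=[6,5] (faults so far: 4)
  step 6: ref 4 -> FAULT, evict 5, frames=[6,4] (faults so far: 5)
  step 7: ref 4 -> HIT, frames=[6,4] (faults so far: 5)
  step 8: ref 2 -> FAULT, evict 4, frames=[6,2] (faults so far: 6)
  step 9: ref 3 -> FAULT, evict 2, frames=[6,3] (faults so far: 7)
  step 10: ref 1 -> FAULT, evict 3, frames=[6,1] (faults so far: 8)
  Optimal total faults: 8

Answer: 9 9 8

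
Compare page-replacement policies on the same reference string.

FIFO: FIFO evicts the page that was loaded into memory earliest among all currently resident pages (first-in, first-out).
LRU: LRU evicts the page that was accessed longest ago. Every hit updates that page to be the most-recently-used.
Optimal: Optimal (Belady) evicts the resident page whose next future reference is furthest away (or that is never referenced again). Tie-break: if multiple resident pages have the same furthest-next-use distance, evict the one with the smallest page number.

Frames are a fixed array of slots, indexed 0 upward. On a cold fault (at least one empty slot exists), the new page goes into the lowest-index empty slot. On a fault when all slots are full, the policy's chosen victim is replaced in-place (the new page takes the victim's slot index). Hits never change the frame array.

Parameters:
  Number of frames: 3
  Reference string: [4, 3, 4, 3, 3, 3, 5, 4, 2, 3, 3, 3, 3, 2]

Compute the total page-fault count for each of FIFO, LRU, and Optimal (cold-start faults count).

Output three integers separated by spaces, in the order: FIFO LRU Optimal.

--- FIFO ---
  step 0: ref 4 -> FAULT, frames=[4,-,-] (faults so far: 1)
  step 1: ref 3 -> FAULT, frames=[4,3,-] (faults so far: 2)
  step 2: ref 4 -> HIT, frames=[4,3,-] (faults so far: 2)
  step 3: ref 3 -> HIT, frames=[4,3,-] (faults so far: 2)
  step 4: ref 3 -> HIT, frames=[4,3,-] (faults so far: 2)
  step 5: ref 3 -> HIT, frames=[4,3,-] (faults so far: 2)
  step 6: ref 5 -> FAULT, frames=[4,3,5] (faults so far: 3)
  step 7: ref 4 -> HIT, frames=[4,3,5] (faults so far: 3)
  step 8: ref 2 -> FAULT, evict 4, frames=[2,3,5] (faults so far: 4)
  step 9: ref 3 -> HIT, frames=[2,3,5] (faults so far: 4)
  step 10: ref 3 -> HIT, frames=[2,3,5] (faults so far: 4)
  step 11: ref 3 -> HIT, frames=[2,3,5] (faults so far: 4)
  step 12: ref 3 -> HIT, frames=[2,3,5] (faults so far: 4)
  step 13: ref 2 -> HIT, frames=[2,3,5] (faults so far: 4)
  FIFO total faults: 4
--- LRU ---
  step 0: ref 4 -> FAULT, frames=[4,-,-] (faults so far: 1)
  step 1: ref 3 -> FAULT, frames=[4,3,-] (faults so far: 2)
  step 2: ref 4 -> HIT, frames=[4,3,-] (faults so far: 2)
  step 3: ref 3 -> HIT, frames=[4,3,-] (faults so far: 2)
  step 4: ref 3 -> HIT, frames=[4,3,-] (faults so far: 2)
  step 5: ref 3 -> HIT, frames=[4,3,-] (faults so far: 2)
  step 6: ref 5 -> FAULT, frames=[4,3,5] (faults so far: 3)
  step 7: ref 4 -> HIT, frames=[4,3,5] (faults so far: 3)
  step 8: ref 2 -> FAULT, evict 3, frames=[4,2,5] (faults so far: 4)
  step 9: ref 3 -> FAULT, evict 5, frames=[4,2,3] (faults so far: 5)
  step 10: ref 3 -> HIT, frames=[4,2,3] (faults so far: 5)
  step 11: ref 3 -> HIT, frames=[4,2,3] (faults so far: 5)
  step 12: ref 3 -> HIT, frames=[4,2,3] (faults so far: 5)
  step 13: ref 2 -> HIT, frames=[4,2,3] (faults so far: 5)
  LRU total faults: 5
--- Optimal ---
  step 0: ref 4 -> FAULT, frames=[4,-,-] (faults so far: 1)
  step 1: ref 3 -> FAULT, frames=[4,3,-] (faults so far: 2)
  step 2: ref 4 -> HIT, frames=[4,3,-] (faults so far: 2)
  step 3: ref 3 -> HIT, frames=[4,3,-] (faults so far: 2)
  step 4: ref 3 -> HIT, frames=[4,3,-] (faults so far: 2)
  step 5: ref 3 -> HIT, frames=[4,3,-] (faults so far: 2)
  step 6: ref 5 -> FAULT, frames=[4,3,5] (faults so far: 3)
  step 7: ref 4 -> HIT, frames=[4,3,5] (faults so far: 3)
  step 8: ref 2 -> FAULT, evict 4, frames=[2,3,5] (faults so far: 4)
  step 9: ref 3 -> HIT, frames=[2,3,5] (faults so far: 4)
  step 10: ref 3 -> HIT, frames=[2,3,5] (faults so far: 4)
  step 11: ref 3 -> HIT, frames=[2,3,5] (faults so far: 4)
  step 12: ref 3 -> HIT, frames=[2,3,5] (faults so far: 4)
  step 13: ref 2 -> HIT, frames=[2,3,5] (faults so far: 4)
  Optimal total faults: 4

Answer: 4 5 4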